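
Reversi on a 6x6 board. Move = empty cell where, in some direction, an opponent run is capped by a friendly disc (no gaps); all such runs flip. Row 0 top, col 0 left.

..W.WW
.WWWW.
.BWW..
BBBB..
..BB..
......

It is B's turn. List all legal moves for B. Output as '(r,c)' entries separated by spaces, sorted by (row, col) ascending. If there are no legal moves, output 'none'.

Answer: (0,0) (0,1) (0,3) (2,4)

Derivation:
(0,0): flips 2 -> legal
(0,1): flips 1 -> legal
(0,3): flips 3 -> legal
(1,0): no bracket -> illegal
(1,5): no bracket -> illegal
(2,0): no bracket -> illegal
(2,4): flips 2 -> legal
(2,5): no bracket -> illegal
(3,4): no bracket -> illegal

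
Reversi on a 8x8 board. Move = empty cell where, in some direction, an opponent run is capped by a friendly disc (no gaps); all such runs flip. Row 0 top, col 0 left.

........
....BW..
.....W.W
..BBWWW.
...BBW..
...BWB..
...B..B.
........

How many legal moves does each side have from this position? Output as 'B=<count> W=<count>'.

-- B to move --
(0,4): no bracket -> illegal
(0,5): flips 4 -> legal
(0,6): no bracket -> illegal
(1,6): flips 3 -> legal
(1,7): no bracket -> illegal
(2,3): no bracket -> illegal
(2,4): flips 1 -> legal
(2,6): flips 1 -> legal
(3,7): flips 3 -> legal
(4,6): flips 1 -> legal
(4,7): flips 2 -> legal
(5,6): no bracket -> illegal
(6,4): flips 1 -> legal
(6,5): flips 1 -> legal
B mobility = 9
-- W to move --
(0,3): flips 1 -> legal
(0,4): no bracket -> illegal
(0,5): no bracket -> illegal
(1,3): flips 1 -> legal
(2,1): flips 2 -> legal
(2,2): no bracket -> illegal
(2,3): no bracket -> illegal
(2,4): no bracket -> illegal
(3,1): flips 2 -> legal
(4,1): no bracket -> illegal
(4,2): flips 2 -> legal
(4,6): no bracket -> illegal
(5,2): flips 2 -> legal
(5,6): flips 1 -> legal
(5,7): no bracket -> illegal
(6,2): flips 2 -> legal
(6,4): no bracket -> illegal
(6,5): flips 1 -> legal
(6,7): no bracket -> illegal
(7,2): flips 1 -> legal
(7,3): no bracket -> illegal
(7,4): no bracket -> illegal
(7,5): no bracket -> illegal
(7,6): no bracket -> illegal
(7,7): no bracket -> illegal
W mobility = 10

Answer: B=9 W=10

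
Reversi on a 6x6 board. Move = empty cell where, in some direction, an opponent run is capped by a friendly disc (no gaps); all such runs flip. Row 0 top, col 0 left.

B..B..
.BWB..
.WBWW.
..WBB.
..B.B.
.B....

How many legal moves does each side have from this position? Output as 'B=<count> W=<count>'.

-- B to move --
(0,1): flips 2 -> legal
(0,2): flips 1 -> legal
(1,0): no bracket -> illegal
(1,4): flips 1 -> legal
(1,5): flips 1 -> legal
(2,0): flips 1 -> legal
(2,5): flips 2 -> legal
(3,0): flips 2 -> legal
(3,1): flips 2 -> legal
(3,5): flips 1 -> legal
(4,1): no bracket -> illegal
(4,3): no bracket -> illegal
B mobility = 9
-- W to move --
(0,1): flips 1 -> legal
(0,2): flips 1 -> legal
(0,4): no bracket -> illegal
(1,0): flips 1 -> legal
(1,4): flips 1 -> legal
(2,0): no bracket -> illegal
(2,5): no bracket -> illegal
(3,1): no bracket -> illegal
(3,5): flips 2 -> legal
(4,0): no bracket -> illegal
(4,1): no bracket -> illegal
(4,3): flips 1 -> legal
(4,5): flips 1 -> legal
(5,0): no bracket -> illegal
(5,2): flips 1 -> legal
(5,3): no bracket -> illegal
(5,4): flips 2 -> legal
(5,5): no bracket -> illegal
W mobility = 9

Answer: B=9 W=9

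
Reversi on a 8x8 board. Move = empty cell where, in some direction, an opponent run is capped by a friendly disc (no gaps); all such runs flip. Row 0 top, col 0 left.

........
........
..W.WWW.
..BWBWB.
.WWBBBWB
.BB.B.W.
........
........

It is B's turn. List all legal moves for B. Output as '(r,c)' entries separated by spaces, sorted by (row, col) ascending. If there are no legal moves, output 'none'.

Answer: (1,1) (1,2) (1,4) (1,5) (1,6) (1,7) (2,3) (3,0) (3,1) (4,0) (5,0) (6,5) (6,6) (6,7)

Derivation:
(1,1): flips 2 -> legal
(1,2): flips 1 -> legal
(1,3): no bracket -> illegal
(1,4): flips 2 -> legal
(1,5): flips 5 -> legal
(1,6): flips 2 -> legal
(1,7): flips 2 -> legal
(2,1): no bracket -> illegal
(2,3): flips 1 -> legal
(2,7): no bracket -> illegal
(3,0): flips 1 -> legal
(3,1): flips 1 -> legal
(3,7): no bracket -> illegal
(4,0): flips 2 -> legal
(5,0): flips 1 -> legal
(5,3): no bracket -> illegal
(5,5): no bracket -> illegal
(5,7): no bracket -> illegal
(6,5): flips 1 -> legal
(6,6): flips 2 -> legal
(6,7): flips 1 -> legal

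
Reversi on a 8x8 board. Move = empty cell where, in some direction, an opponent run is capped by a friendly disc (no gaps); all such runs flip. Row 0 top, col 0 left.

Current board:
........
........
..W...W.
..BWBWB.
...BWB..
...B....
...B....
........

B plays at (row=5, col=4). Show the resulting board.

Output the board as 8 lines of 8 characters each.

Answer: ........
........
..W...W.
..BWBWB.
...BBB..
...BB...
...B....
........

Derivation:
Place B at (5,4); scan 8 dirs for brackets.
Dir NW: first cell 'B' (not opp) -> no flip
Dir N: opp run (4,4) capped by B -> flip
Dir NE: first cell 'B' (not opp) -> no flip
Dir W: first cell 'B' (not opp) -> no flip
Dir E: first cell '.' (not opp) -> no flip
Dir SW: first cell 'B' (not opp) -> no flip
Dir S: first cell '.' (not opp) -> no flip
Dir SE: first cell '.' (not opp) -> no flip
All flips: (4,4)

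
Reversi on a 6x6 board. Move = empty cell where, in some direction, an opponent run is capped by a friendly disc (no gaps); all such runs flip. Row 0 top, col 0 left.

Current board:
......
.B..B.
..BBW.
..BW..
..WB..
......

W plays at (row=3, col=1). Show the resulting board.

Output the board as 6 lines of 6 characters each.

Place W at (3,1); scan 8 dirs for brackets.
Dir NW: first cell '.' (not opp) -> no flip
Dir N: first cell '.' (not opp) -> no flip
Dir NE: opp run (2,2), next='.' -> no flip
Dir W: first cell '.' (not opp) -> no flip
Dir E: opp run (3,2) capped by W -> flip
Dir SW: first cell '.' (not opp) -> no flip
Dir S: first cell '.' (not opp) -> no flip
Dir SE: first cell 'W' (not opp) -> no flip
All flips: (3,2)

Answer: ......
.B..B.
..BBW.
.WWW..
..WB..
......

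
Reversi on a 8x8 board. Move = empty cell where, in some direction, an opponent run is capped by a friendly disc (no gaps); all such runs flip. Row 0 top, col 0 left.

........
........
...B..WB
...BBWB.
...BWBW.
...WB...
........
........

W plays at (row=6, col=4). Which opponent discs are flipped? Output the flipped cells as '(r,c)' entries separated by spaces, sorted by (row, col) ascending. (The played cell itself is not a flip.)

Answer: (5,4)

Derivation:
Dir NW: first cell 'W' (not opp) -> no flip
Dir N: opp run (5,4) capped by W -> flip
Dir NE: first cell '.' (not opp) -> no flip
Dir W: first cell '.' (not opp) -> no flip
Dir E: first cell '.' (not opp) -> no flip
Dir SW: first cell '.' (not opp) -> no flip
Dir S: first cell '.' (not opp) -> no flip
Dir SE: first cell '.' (not opp) -> no flip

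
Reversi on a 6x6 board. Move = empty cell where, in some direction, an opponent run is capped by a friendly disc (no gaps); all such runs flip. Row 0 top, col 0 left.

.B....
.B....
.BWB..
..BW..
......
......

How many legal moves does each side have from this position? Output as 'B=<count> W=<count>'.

-- B to move --
(1,2): flips 1 -> legal
(1,3): no bracket -> illegal
(2,4): no bracket -> illegal
(3,1): no bracket -> illegal
(3,4): flips 1 -> legal
(4,2): no bracket -> illegal
(4,3): flips 1 -> legal
(4,4): flips 2 -> legal
B mobility = 4
-- W to move --
(0,0): flips 1 -> legal
(0,2): no bracket -> illegal
(1,0): no bracket -> illegal
(1,2): no bracket -> illegal
(1,3): flips 1 -> legal
(1,4): no bracket -> illegal
(2,0): flips 1 -> legal
(2,4): flips 1 -> legal
(3,0): no bracket -> illegal
(3,1): flips 1 -> legal
(3,4): no bracket -> illegal
(4,1): no bracket -> illegal
(4,2): flips 1 -> legal
(4,3): no bracket -> illegal
W mobility = 6

Answer: B=4 W=6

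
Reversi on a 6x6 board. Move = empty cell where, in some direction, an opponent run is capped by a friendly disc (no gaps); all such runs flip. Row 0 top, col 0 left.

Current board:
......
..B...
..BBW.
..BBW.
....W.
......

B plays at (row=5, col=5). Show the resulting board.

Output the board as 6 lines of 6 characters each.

Place B at (5,5); scan 8 dirs for brackets.
Dir NW: opp run (4,4) capped by B -> flip
Dir N: first cell '.' (not opp) -> no flip
Dir NE: edge -> no flip
Dir W: first cell '.' (not opp) -> no flip
Dir E: edge -> no flip
Dir SW: edge -> no flip
Dir S: edge -> no flip
Dir SE: edge -> no flip
All flips: (4,4)

Answer: ......
..B...
..BBW.
..BBW.
....B.
.....B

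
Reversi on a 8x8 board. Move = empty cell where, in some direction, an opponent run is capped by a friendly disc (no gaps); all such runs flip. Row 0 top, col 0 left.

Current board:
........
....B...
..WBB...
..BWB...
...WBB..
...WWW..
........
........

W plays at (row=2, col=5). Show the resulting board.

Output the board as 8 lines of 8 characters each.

Place W at (2,5); scan 8 dirs for brackets.
Dir NW: opp run (1,4), next='.' -> no flip
Dir N: first cell '.' (not opp) -> no flip
Dir NE: first cell '.' (not opp) -> no flip
Dir W: opp run (2,4) (2,3) capped by W -> flip
Dir E: first cell '.' (not opp) -> no flip
Dir SW: opp run (3,4) capped by W -> flip
Dir S: first cell '.' (not opp) -> no flip
Dir SE: first cell '.' (not opp) -> no flip
All flips: (2,3) (2,4) (3,4)

Answer: ........
....B...
..WWWW..
..BWW...
...WBB..
...WWW..
........
........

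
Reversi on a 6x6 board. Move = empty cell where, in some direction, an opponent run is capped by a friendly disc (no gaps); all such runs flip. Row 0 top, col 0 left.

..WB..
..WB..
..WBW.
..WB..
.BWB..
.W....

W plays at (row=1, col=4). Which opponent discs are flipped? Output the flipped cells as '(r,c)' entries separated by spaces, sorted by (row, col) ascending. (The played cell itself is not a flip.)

Answer: (1,3) (2,3)

Derivation:
Dir NW: opp run (0,3), next=edge -> no flip
Dir N: first cell '.' (not opp) -> no flip
Dir NE: first cell '.' (not opp) -> no flip
Dir W: opp run (1,3) capped by W -> flip
Dir E: first cell '.' (not opp) -> no flip
Dir SW: opp run (2,3) capped by W -> flip
Dir S: first cell 'W' (not opp) -> no flip
Dir SE: first cell '.' (not opp) -> no flip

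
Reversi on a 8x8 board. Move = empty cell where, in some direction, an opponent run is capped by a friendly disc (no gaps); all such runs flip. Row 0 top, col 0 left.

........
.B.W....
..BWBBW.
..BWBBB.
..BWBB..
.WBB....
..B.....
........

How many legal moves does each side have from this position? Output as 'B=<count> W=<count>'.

-- B to move --
(0,2): flips 1 -> legal
(0,3): flips 4 -> legal
(0,4): flips 1 -> legal
(1,2): flips 1 -> legal
(1,4): flips 1 -> legal
(1,5): no bracket -> illegal
(1,6): flips 1 -> legal
(1,7): flips 1 -> legal
(2,7): flips 1 -> legal
(3,7): no bracket -> illegal
(4,0): flips 1 -> legal
(4,1): no bracket -> illegal
(5,0): flips 1 -> legal
(5,4): flips 1 -> legal
(6,0): flips 1 -> legal
(6,1): no bracket -> illegal
B mobility = 12
-- W to move --
(0,0): flips 2 -> legal
(0,1): no bracket -> illegal
(0,2): no bracket -> illegal
(1,0): no bracket -> illegal
(1,2): no bracket -> illegal
(1,4): no bracket -> illegal
(1,5): flips 1 -> legal
(1,6): flips 2 -> legal
(2,0): no bracket -> illegal
(2,1): flips 2 -> legal
(2,7): no bracket -> illegal
(3,1): flips 2 -> legal
(3,7): flips 3 -> legal
(4,1): flips 2 -> legal
(4,6): flips 5 -> legal
(4,7): no bracket -> illegal
(5,4): flips 2 -> legal
(5,5): flips 1 -> legal
(5,6): flips 2 -> legal
(6,1): flips 1 -> legal
(6,3): flips 1 -> legal
(6,4): no bracket -> illegal
(7,1): flips 4 -> legal
(7,2): no bracket -> illegal
(7,3): flips 1 -> legal
W mobility = 15

Answer: B=12 W=15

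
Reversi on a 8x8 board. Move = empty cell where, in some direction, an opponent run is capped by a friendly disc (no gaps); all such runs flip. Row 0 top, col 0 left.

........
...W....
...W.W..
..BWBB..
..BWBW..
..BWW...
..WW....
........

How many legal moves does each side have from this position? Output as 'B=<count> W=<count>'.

Answer: B=14 W=10

Derivation:
-- B to move --
(0,2): no bracket -> illegal
(0,3): no bracket -> illegal
(0,4): no bracket -> illegal
(1,2): flips 1 -> legal
(1,4): flips 1 -> legal
(1,5): flips 1 -> legal
(1,6): flips 1 -> legal
(2,2): flips 1 -> legal
(2,4): flips 1 -> legal
(2,6): no bracket -> illegal
(3,6): no bracket -> illegal
(4,6): flips 1 -> legal
(5,1): no bracket -> illegal
(5,5): flips 3 -> legal
(5,6): flips 1 -> legal
(6,1): no bracket -> illegal
(6,4): flips 2 -> legal
(6,5): flips 2 -> legal
(7,1): flips 2 -> legal
(7,2): flips 1 -> legal
(7,3): no bracket -> illegal
(7,4): flips 1 -> legal
B mobility = 14
-- W to move --
(2,1): flips 1 -> legal
(2,2): flips 3 -> legal
(2,4): flips 2 -> legal
(2,6): flips 2 -> legal
(3,1): flips 2 -> legal
(3,6): flips 2 -> legal
(4,1): flips 3 -> legal
(4,6): no bracket -> illegal
(5,1): flips 2 -> legal
(5,5): flips 1 -> legal
(6,1): flips 1 -> legal
W mobility = 10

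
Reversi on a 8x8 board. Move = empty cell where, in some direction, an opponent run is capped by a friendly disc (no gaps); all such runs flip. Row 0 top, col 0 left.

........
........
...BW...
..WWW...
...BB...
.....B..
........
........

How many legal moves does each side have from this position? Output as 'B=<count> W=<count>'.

-- B to move --
(1,3): no bracket -> illegal
(1,4): flips 2 -> legal
(1,5): no bracket -> illegal
(2,1): flips 1 -> legal
(2,2): flips 1 -> legal
(2,5): flips 2 -> legal
(3,1): no bracket -> illegal
(3,5): no bracket -> illegal
(4,1): flips 1 -> legal
(4,2): no bracket -> illegal
(4,5): flips 1 -> legal
B mobility = 6
-- W to move --
(1,2): flips 1 -> legal
(1,3): flips 1 -> legal
(1,4): flips 1 -> legal
(2,2): flips 1 -> legal
(3,5): no bracket -> illegal
(4,2): no bracket -> illegal
(4,5): no bracket -> illegal
(4,6): no bracket -> illegal
(5,2): flips 1 -> legal
(5,3): flips 1 -> legal
(5,4): flips 2 -> legal
(5,6): no bracket -> illegal
(6,4): no bracket -> illegal
(6,5): no bracket -> illegal
(6,6): flips 2 -> legal
W mobility = 8

Answer: B=6 W=8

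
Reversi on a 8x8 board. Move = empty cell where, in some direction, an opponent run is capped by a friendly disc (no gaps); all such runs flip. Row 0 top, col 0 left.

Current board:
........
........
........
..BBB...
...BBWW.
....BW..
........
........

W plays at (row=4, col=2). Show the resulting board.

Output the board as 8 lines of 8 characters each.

Place W at (4,2); scan 8 dirs for brackets.
Dir NW: first cell '.' (not opp) -> no flip
Dir N: opp run (3,2), next='.' -> no flip
Dir NE: opp run (3,3), next='.' -> no flip
Dir W: first cell '.' (not opp) -> no flip
Dir E: opp run (4,3) (4,4) capped by W -> flip
Dir SW: first cell '.' (not opp) -> no flip
Dir S: first cell '.' (not opp) -> no flip
Dir SE: first cell '.' (not opp) -> no flip
All flips: (4,3) (4,4)

Answer: ........
........
........
..BBB...
..WWWWW.
....BW..
........
........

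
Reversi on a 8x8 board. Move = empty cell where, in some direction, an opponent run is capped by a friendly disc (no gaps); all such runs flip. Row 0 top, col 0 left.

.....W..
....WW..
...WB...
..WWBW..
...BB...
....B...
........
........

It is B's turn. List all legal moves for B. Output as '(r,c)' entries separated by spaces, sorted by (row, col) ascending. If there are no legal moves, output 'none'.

Answer: (0,4) (0,6) (1,2) (1,3) (2,1) (2,2) (2,6) (3,1) (3,6) (4,2) (4,6)

Derivation:
(0,3): no bracket -> illegal
(0,4): flips 1 -> legal
(0,6): flips 1 -> legal
(1,2): flips 1 -> legal
(1,3): flips 2 -> legal
(1,6): no bracket -> illegal
(2,1): flips 1 -> legal
(2,2): flips 2 -> legal
(2,5): no bracket -> illegal
(2,6): flips 1 -> legal
(3,1): flips 2 -> legal
(3,6): flips 1 -> legal
(4,1): no bracket -> illegal
(4,2): flips 1 -> legal
(4,5): no bracket -> illegal
(4,6): flips 1 -> legal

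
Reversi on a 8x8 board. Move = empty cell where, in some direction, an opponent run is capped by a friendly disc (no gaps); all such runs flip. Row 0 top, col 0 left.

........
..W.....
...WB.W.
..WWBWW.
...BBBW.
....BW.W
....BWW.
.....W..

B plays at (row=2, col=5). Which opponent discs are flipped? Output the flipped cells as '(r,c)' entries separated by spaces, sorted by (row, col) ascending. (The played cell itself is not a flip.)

Dir NW: first cell '.' (not opp) -> no flip
Dir N: first cell '.' (not opp) -> no flip
Dir NE: first cell '.' (not opp) -> no flip
Dir W: first cell 'B' (not opp) -> no flip
Dir E: opp run (2,6), next='.' -> no flip
Dir SW: first cell 'B' (not opp) -> no flip
Dir S: opp run (3,5) capped by B -> flip
Dir SE: opp run (3,6), next='.' -> no flip

Answer: (3,5)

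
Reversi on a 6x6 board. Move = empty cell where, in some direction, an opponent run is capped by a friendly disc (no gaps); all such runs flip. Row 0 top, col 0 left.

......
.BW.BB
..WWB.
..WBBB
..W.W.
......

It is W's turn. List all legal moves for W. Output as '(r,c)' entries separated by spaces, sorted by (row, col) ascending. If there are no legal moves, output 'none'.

(0,0): flips 1 -> legal
(0,1): no bracket -> illegal
(0,2): no bracket -> illegal
(0,3): no bracket -> illegal
(0,4): flips 3 -> legal
(0,5): flips 1 -> legal
(1,0): flips 1 -> legal
(1,3): no bracket -> illegal
(2,0): no bracket -> illegal
(2,1): no bracket -> illegal
(2,5): flips 1 -> legal
(4,3): flips 1 -> legal
(4,5): flips 1 -> legal

Answer: (0,0) (0,4) (0,5) (1,0) (2,5) (4,3) (4,5)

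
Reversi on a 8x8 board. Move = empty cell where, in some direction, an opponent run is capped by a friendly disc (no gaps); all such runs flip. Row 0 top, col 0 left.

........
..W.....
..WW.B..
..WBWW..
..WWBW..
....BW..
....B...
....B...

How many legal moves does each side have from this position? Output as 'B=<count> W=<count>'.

-- B to move --
(0,1): no bracket -> illegal
(0,2): no bracket -> illegal
(0,3): no bracket -> illegal
(1,1): flips 1 -> legal
(1,3): flips 1 -> legal
(1,4): no bracket -> illegal
(2,1): flips 2 -> legal
(2,4): flips 1 -> legal
(2,6): flips 1 -> legal
(3,1): flips 1 -> legal
(3,6): flips 3 -> legal
(4,1): flips 2 -> legal
(4,6): flips 2 -> legal
(5,1): flips 1 -> legal
(5,2): flips 2 -> legal
(5,3): flips 1 -> legal
(5,6): flips 1 -> legal
(6,5): flips 3 -> legal
(6,6): flips 1 -> legal
B mobility = 15
-- W to move --
(1,4): no bracket -> illegal
(1,5): flips 1 -> legal
(1,6): flips 1 -> legal
(2,4): flips 1 -> legal
(2,6): no bracket -> illegal
(3,6): no bracket -> illegal
(5,3): flips 2 -> legal
(6,3): flips 1 -> legal
(6,5): flips 1 -> legal
(7,3): flips 1 -> legal
(7,5): no bracket -> illegal
W mobility = 7

Answer: B=15 W=7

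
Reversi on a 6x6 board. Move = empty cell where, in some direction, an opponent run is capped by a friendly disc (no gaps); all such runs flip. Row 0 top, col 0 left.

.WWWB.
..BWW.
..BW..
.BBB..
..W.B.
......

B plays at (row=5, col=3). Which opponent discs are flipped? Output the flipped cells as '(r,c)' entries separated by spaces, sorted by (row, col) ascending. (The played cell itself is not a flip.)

Dir NW: opp run (4,2) capped by B -> flip
Dir N: first cell '.' (not opp) -> no flip
Dir NE: first cell 'B' (not opp) -> no flip
Dir W: first cell '.' (not opp) -> no flip
Dir E: first cell '.' (not opp) -> no flip
Dir SW: edge -> no flip
Dir S: edge -> no flip
Dir SE: edge -> no flip

Answer: (4,2)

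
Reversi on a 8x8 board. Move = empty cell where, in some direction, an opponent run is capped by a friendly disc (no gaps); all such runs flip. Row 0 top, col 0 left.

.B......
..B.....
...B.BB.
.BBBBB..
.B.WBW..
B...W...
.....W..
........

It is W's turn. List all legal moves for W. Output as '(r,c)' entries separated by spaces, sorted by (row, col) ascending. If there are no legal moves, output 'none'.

(0,0): no bracket -> illegal
(0,2): no bracket -> illegal
(0,3): no bracket -> illegal
(1,0): no bracket -> illegal
(1,1): no bracket -> illegal
(1,3): flips 2 -> legal
(1,4): no bracket -> illegal
(1,5): flips 2 -> legal
(1,6): flips 2 -> legal
(1,7): no bracket -> illegal
(2,0): no bracket -> illegal
(2,1): flips 1 -> legal
(2,2): no bracket -> illegal
(2,4): flips 2 -> legal
(2,7): no bracket -> illegal
(3,0): no bracket -> illegal
(3,6): no bracket -> illegal
(3,7): no bracket -> illegal
(4,0): no bracket -> illegal
(4,2): no bracket -> illegal
(4,6): no bracket -> illegal
(5,1): no bracket -> illegal
(5,2): no bracket -> illegal
(5,3): no bracket -> illegal
(5,5): no bracket -> illegal
(6,0): no bracket -> illegal
(6,1): no bracket -> illegal

Answer: (1,3) (1,5) (1,6) (2,1) (2,4)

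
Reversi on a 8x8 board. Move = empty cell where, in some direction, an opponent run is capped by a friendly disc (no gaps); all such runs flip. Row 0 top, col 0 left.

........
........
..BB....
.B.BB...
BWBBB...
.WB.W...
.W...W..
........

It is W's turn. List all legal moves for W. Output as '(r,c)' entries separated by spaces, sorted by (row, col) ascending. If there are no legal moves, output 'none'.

Answer: (2,1) (2,4) (2,5) (3,2) (4,5) (5,3) (6,3)

Derivation:
(1,1): no bracket -> illegal
(1,2): no bracket -> illegal
(1,3): no bracket -> illegal
(1,4): no bracket -> illegal
(2,0): no bracket -> illegal
(2,1): flips 1 -> legal
(2,4): flips 4 -> legal
(2,5): flips 3 -> legal
(3,0): no bracket -> illegal
(3,2): flips 1 -> legal
(3,5): no bracket -> illegal
(4,5): flips 3 -> legal
(5,0): no bracket -> illegal
(5,3): flips 1 -> legal
(5,5): no bracket -> illegal
(6,2): no bracket -> illegal
(6,3): flips 1 -> legal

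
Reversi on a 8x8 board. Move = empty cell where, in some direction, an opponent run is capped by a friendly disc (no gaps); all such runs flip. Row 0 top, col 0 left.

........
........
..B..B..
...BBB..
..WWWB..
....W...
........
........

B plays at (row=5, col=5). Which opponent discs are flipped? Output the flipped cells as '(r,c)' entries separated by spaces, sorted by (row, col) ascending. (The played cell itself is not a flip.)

Dir NW: opp run (4,4) capped by B -> flip
Dir N: first cell 'B' (not opp) -> no flip
Dir NE: first cell '.' (not opp) -> no flip
Dir W: opp run (5,4), next='.' -> no flip
Dir E: first cell '.' (not opp) -> no flip
Dir SW: first cell '.' (not opp) -> no flip
Dir S: first cell '.' (not opp) -> no flip
Dir SE: first cell '.' (not opp) -> no flip

Answer: (4,4)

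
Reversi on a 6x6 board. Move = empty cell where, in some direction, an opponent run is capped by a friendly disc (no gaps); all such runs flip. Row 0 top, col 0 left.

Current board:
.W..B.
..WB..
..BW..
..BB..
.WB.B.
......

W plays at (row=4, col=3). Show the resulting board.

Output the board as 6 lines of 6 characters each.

Answer: .W..B.
..WB..
..BW..
..BW..
.WWWB.
......

Derivation:
Place W at (4,3); scan 8 dirs for brackets.
Dir NW: opp run (3,2), next='.' -> no flip
Dir N: opp run (3,3) capped by W -> flip
Dir NE: first cell '.' (not opp) -> no flip
Dir W: opp run (4,2) capped by W -> flip
Dir E: opp run (4,4), next='.' -> no flip
Dir SW: first cell '.' (not opp) -> no flip
Dir S: first cell '.' (not opp) -> no flip
Dir SE: first cell '.' (not opp) -> no flip
All flips: (3,3) (4,2)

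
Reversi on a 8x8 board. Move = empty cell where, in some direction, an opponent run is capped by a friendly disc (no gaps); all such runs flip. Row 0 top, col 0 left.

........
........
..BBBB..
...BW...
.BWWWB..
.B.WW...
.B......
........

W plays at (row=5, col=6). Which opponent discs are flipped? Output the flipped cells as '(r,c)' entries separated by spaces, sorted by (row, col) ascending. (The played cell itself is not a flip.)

Answer: (4,5)

Derivation:
Dir NW: opp run (4,5) capped by W -> flip
Dir N: first cell '.' (not opp) -> no flip
Dir NE: first cell '.' (not opp) -> no flip
Dir W: first cell '.' (not opp) -> no flip
Dir E: first cell '.' (not opp) -> no flip
Dir SW: first cell '.' (not opp) -> no flip
Dir S: first cell '.' (not opp) -> no flip
Dir SE: first cell '.' (not opp) -> no flip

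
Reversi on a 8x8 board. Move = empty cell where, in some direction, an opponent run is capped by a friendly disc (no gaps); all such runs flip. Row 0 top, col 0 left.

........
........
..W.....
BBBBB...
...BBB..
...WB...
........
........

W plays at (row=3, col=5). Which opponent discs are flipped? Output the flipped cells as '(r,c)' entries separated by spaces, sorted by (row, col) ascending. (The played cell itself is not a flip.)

Answer: (4,4)

Derivation:
Dir NW: first cell '.' (not opp) -> no flip
Dir N: first cell '.' (not opp) -> no flip
Dir NE: first cell '.' (not opp) -> no flip
Dir W: opp run (3,4) (3,3) (3,2) (3,1) (3,0), next=edge -> no flip
Dir E: first cell '.' (not opp) -> no flip
Dir SW: opp run (4,4) capped by W -> flip
Dir S: opp run (4,5), next='.' -> no flip
Dir SE: first cell '.' (not opp) -> no flip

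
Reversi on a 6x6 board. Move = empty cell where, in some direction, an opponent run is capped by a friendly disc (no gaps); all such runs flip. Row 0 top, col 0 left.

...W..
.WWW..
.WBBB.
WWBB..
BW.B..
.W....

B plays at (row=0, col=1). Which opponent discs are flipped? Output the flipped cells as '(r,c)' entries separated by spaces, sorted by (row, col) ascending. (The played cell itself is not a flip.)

Dir NW: edge -> no flip
Dir N: edge -> no flip
Dir NE: edge -> no flip
Dir W: first cell '.' (not opp) -> no flip
Dir E: first cell '.' (not opp) -> no flip
Dir SW: first cell '.' (not opp) -> no flip
Dir S: opp run (1,1) (2,1) (3,1) (4,1) (5,1), next=edge -> no flip
Dir SE: opp run (1,2) capped by B -> flip

Answer: (1,2)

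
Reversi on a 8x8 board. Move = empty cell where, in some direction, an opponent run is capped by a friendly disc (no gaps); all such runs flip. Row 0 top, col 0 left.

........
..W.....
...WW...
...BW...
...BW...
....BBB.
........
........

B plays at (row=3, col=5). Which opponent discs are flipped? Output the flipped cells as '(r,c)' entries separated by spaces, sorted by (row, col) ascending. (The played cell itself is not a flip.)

Answer: (3,4)

Derivation:
Dir NW: opp run (2,4), next='.' -> no flip
Dir N: first cell '.' (not opp) -> no flip
Dir NE: first cell '.' (not opp) -> no flip
Dir W: opp run (3,4) capped by B -> flip
Dir E: first cell '.' (not opp) -> no flip
Dir SW: opp run (4,4), next='.' -> no flip
Dir S: first cell '.' (not opp) -> no flip
Dir SE: first cell '.' (not opp) -> no flip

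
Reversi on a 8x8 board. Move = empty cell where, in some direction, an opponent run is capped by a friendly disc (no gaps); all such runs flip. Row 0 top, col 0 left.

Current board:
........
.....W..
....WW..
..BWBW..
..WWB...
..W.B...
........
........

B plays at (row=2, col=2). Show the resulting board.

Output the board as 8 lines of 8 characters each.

Place B at (2,2); scan 8 dirs for brackets.
Dir NW: first cell '.' (not opp) -> no flip
Dir N: first cell '.' (not opp) -> no flip
Dir NE: first cell '.' (not opp) -> no flip
Dir W: first cell '.' (not opp) -> no flip
Dir E: first cell '.' (not opp) -> no flip
Dir SW: first cell '.' (not opp) -> no flip
Dir S: first cell 'B' (not opp) -> no flip
Dir SE: opp run (3,3) capped by B -> flip
All flips: (3,3)

Answer: ........
.....W..
..B.WW..
..BBBW..
..WWB...
..W.B...
........
........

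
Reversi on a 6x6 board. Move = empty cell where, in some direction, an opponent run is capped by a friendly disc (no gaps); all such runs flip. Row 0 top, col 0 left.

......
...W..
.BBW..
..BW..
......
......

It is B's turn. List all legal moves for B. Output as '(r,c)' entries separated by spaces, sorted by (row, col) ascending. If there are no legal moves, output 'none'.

(0,2): no bracket -> illegal
(0,3): no bracket -> illegal
(0,4): flips 1 -> legal
(1,2): no bracket -> illegal
(1,4): flips 1 -> legal
(2,4): flips 1 -> legal
(3,4): flips 1 -> legal
(4,2): no bracket -> illegal
(4,3): no bracket -> illegal
(4,4): flips 1 -> legal

Answer: (0,4) (1,4) (2,4) (3,4) (4,4)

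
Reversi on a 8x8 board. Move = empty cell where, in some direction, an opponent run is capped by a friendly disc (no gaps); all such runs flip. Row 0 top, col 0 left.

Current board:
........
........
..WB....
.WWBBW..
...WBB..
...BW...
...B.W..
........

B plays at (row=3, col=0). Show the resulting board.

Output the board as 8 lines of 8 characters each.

Place B at (3,0); scan 8 dirs for brackets.
Dir NW: edge -> no flip
Dir N: first cell '.' (not opp) -> no flip
Dir NE: first cell '.' (not opp) -> no flip
Dir W: edge -> no flip
Dir E: opp run (3,1) (3,2) capped by B -> flip
Dir SW: edge -> no flip
Dir S: first cell '.' (not opp) -> no flip
Dir SE: first cell '.' (not opp) -> no flip
All flips: (3,1) (3,2)

Answer: ........
........
..WB....
BBBBBW..
...WBB..
...BW...
...B.W..
........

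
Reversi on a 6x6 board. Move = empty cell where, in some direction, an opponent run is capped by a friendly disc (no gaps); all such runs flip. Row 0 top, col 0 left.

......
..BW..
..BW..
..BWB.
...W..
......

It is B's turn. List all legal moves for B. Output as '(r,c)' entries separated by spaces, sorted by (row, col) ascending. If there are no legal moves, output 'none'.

(0,2): no bracket -> illegal
(0,3): no bracket -> illegal
(0,4): flips 1 -> legal
(1,4): flips 2 -> legal
(2,4): flips 1 -> legal
(4,2): no bracket -> illegal
(4,4): flips 1 -> legal
(5,2): flips 1 -> legal
(5,3): no bracket -> illegal
(5,4): flips 1 -> legal

Answer: (0,4) (1,4) (2,4) (4,4) (5,2) (5,4)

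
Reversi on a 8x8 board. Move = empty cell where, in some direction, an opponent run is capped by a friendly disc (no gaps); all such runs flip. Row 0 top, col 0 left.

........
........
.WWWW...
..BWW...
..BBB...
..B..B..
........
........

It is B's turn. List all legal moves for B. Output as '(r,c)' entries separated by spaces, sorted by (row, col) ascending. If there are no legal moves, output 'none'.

Answer: (1,0) (1,1) (1,2) (1,3) (1,4) (1,5) (2,5) (3,5)

Derivation:
(1,0): flips 1 -> legal
(1,1): flips 2 -> legal
(1,2): flips 1 -> legal
(1,3): flips 2 -> legal
(1,4): flips 3 -> legal
(1,5): flips 2 -> legal
(2,0): no bracket -> illegal
(2,5): flips 1 -> legal
(3,0): no bracket -> illegal
(3,1): no bracket -> illegal
(3,5): flips 2 -> legal
(4,5): no bracket -> illegal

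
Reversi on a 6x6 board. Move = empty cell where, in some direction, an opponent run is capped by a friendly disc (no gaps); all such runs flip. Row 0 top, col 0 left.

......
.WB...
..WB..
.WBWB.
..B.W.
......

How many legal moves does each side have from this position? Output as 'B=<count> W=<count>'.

-- B to move --
(0,0): no bracket -> illegal
(0,1): no bracket -> illegal
(0,2): no bracket -> illegal
(1,0): flips 1 -> legal
(1,3): no bracket -> illegal
(2,0): flips 1 -> legal
(2,1): flips 1 -> legal
(2,4): flips 1 -> legal
(3,0): flips 1 -> legal
(3,5): no bracket -> illegal
(4,0): no bracket -> illegal
(4,1): no bracket -> illegal
(4,3): flips 1 -> legal
(4,5): no bracket -> illegal
(5,3): no bracket -> illegal
(5,4): flips 1 -> legal
(5,5): no bracket -> illegal
B mobility = 7
-- W to move --
(0,1): no bracket -> illegal
(0,2): flips 1 -> legal
(0,3): no bracket -> illegal
(1,3): flips 2 -> legal
(1,4): no bracket -> illegal
(2,1): no bracket -> illegal
(2,4): flips 2 -> legal
(2,5): no bracket -> illegal
(3,5): flips 1 -> legal
(4,1): no bracket -> illegal
(4,3): no bracket -> illegal
(4,5): no bracket -> illegal
(5,1): flips 1 -> legal
(5,2): flips 2 -> legal
(5,3): flips 1 -> legal
W mobility = 7

Answer: B=7 W=7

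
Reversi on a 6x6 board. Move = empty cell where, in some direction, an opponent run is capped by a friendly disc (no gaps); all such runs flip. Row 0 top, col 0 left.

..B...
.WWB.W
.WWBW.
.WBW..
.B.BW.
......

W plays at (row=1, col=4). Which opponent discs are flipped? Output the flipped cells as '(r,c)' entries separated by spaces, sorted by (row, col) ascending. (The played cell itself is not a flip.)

Dir NW: first cell '.' (not opp) -> no flip
Dir N: first cell '.' (not opp) -> no flip
Dir NE: first cell '.' (not opp) -> no flip
Dir W: opp run (1,3) capped by W -> flip
Dir E: first cell 'W' (not opp) -> no flip
Dir SW: opp run (2,3) (3,2) (4,1), next='.' -> no flip
Dir S: first cell 'W' (not opp) -> no flip
Dir SE: first cell '.' (not opp) -> no flip

Answer: (1,3)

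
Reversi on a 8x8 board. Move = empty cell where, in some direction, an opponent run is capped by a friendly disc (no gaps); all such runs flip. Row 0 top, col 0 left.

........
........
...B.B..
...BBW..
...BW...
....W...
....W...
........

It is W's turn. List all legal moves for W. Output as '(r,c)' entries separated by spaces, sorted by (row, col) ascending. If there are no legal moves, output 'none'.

Answer: (1,5) (2,2) (2,4) (3,2) (4,2)

Derivation:
(1,2): no bracket -> illegal
(1,3): no bracket -> illegal
(1,4): no bracket -> illegal
(1,5): flips 1 -> legal
(1,6): no bracket -> illegal
(2,2): flips 1 -> legal
(2,4): flips 1 -> legal
(2,6): no bracket -> illegal
(3,2): flips 3 -> legal
(3,6): no bracket -> illegal
(4,2): flips 1 -> legal
(4,5): no bracket -> illegal
(5,2): no bracket -> illegal
(5,3): no bracket -> illegal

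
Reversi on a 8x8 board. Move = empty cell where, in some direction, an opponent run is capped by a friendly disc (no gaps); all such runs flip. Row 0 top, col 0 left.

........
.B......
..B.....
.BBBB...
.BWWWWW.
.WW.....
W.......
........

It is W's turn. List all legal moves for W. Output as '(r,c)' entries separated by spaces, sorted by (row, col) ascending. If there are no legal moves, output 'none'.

Answer: (0,0) (1,2) (2,0) (2,1) (2,3) (2,4) (2,5) (3,0) (4,0)

Derivation:
(0,0): flips 3 -> legal
(0,1): no bracket -> illegal
(0,2): no bracket -> illegal
(1,0): no bracket -> illegal
(1,2): flips 2 -> legal
(1,3): no bracket -> illegal
(2,0): flips 1 -> legal
(2,1): flips 3 -> legal
(2,3): flips 2 -> legal
(2,4): flips 2 -> legal
(2,5): flips 1 -> legal
(3,0): flips 1 -> legal
(3,5): no bracket -> illegal
(4,0): flips 1 -> legal
(5,0): no bracket -> illegal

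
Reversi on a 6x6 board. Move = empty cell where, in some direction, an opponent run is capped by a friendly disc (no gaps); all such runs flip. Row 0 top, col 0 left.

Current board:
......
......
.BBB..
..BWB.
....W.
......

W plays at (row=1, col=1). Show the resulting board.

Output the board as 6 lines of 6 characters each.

Answer: ......
.W....
.BWB..
..BWB.
....W.
......

Derivation:
Place W at (1,1); scan 8 dirs for brackets.
Dir NW: first cell '.' (not opp) -> no flip
Dir N: first cell '.' (not opp) -> no flip
Dir NE: first cell '.' (not opp) -> no flip
Dir W: first cell '.' (not opp) -> no flip
Dir E: first cell '.' (not opp) -> no flip
Dir SW: first cell '.' (not opp) -> no flip
Dir S: opp run (2,1), next='.' -> no flip
Dir SE: opp run (2,2) capped by W -> flip
All flips: (2,2)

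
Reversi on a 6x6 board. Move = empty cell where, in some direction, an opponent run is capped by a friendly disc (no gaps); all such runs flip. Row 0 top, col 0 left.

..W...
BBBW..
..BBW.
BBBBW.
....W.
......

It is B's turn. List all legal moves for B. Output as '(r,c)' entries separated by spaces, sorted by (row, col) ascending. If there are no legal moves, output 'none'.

Answer: (0,3) (0,4) (1,4) (1,5) (2,5) (3,5) (4,5) (5,5)

Derivation:
(0,1): no bracket -> illegal
(0,3): flips 1 -> legal
(0,4): flips 1 -> legal
(1,4): flips 1 -> legal
(1,5): flips 1 -> legal
(2,5): flips 1 -> legal
(3,5): flips 1 -> legal
(4,3): no bracket -> illegal
(4,5): flips 1 -> legal
(5,3): no bracket -> illegal
(5,4): no bracket -> illegal
(5,5): flips 1 -> legal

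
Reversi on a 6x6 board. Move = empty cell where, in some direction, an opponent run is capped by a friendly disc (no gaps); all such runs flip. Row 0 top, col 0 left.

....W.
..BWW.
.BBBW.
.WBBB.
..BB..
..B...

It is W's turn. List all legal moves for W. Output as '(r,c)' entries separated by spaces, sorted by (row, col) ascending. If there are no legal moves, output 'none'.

Answer: (1,1) (2,0) (3,5) (4,1) (4,4) (5,1) (5,3)

Derivation:
(0,1): no bracket -> illegal
(0,2): no bracket -> illegal
(0,3): no bracket -> illegal
(1,0): no bracket -> illegal
(1,1): flips 2 -> legal
(2,0): flips 3 -> legal
(2,5): no bracket -> illegal
(3,0): no bracket -> illegal
(3,5): flips 3 -> legal
(4,1): flips 2 -> legal
(4,4): flips 1 -> legal
(4,5): no bracket -> illegal
(5,1): flips 2 -> legal
(5,3): flips 4 -> legal
(5,4): no bracket -> illegal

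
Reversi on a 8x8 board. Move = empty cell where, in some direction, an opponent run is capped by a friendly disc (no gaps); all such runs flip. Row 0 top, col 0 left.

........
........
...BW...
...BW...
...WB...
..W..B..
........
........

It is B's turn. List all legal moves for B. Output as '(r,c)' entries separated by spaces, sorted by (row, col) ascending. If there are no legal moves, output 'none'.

Answer: (1,4) (1,5) (2,5) (3,5) (4,2) (4,5) (5,3)

Derivation:
(1,3): no bracket -> illegal
(1,4): flips 2 -> legal
(1,5): flips 1 -> legal
(2,5): flips 1 -> legal
(3,2): no bracket -> illegal
(3,5): flips 1 -> legal
(4,1): no bracket -> illegal
(4,2): flips 1 -> legal
(4,5): flips 1 -> legal
(5,1): no bracket -> illegal
(5,3): flips 1 -> legal
(5,4): no bracket -> illegal
(6,1): no bracket -> illegal
(6,2): no bracket -> illegal
(6,3): no bracket -> illegal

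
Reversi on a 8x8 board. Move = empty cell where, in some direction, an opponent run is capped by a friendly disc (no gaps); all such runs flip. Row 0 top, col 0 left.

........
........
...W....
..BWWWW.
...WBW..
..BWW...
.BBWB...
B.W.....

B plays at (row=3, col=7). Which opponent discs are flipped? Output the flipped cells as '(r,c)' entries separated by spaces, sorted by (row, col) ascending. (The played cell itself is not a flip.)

Answer: (3,3) (3,4) (3,5) (3,6)

Derivation:
Dir NW: first cell '.' (not opp) -> no flip
Dir N: first cell '.' (not opp) -> no flip
Dir NE: edge -> no flip
Dir W: opp run (3,6) (3,5) (3,4) (3,3) capped by B -> flip
Dir E: edge -> no flip
Dir SW: first cell '.' (not opp) -> no flip
Dir S: first cell '.' (not opp) -> no flip
Dir SE: edge -> no flip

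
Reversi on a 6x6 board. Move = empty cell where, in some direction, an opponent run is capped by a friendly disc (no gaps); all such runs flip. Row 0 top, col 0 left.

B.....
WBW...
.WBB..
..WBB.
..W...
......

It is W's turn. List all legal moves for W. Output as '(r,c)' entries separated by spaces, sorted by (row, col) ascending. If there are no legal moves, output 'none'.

Answer: (0,1) (1,4) (2,4) (3,5) (4,5)

Derivation:
(0,1): flips 1 -> legal
(0,2): no bracket -> illegal
(1,3): no bracket -> illegal
(1,4): flips 1 -> legal
(2,0): no bracket -> illegal
(2,4): flips 3 -> legal
(2,5): no bracket -> illegal
(3,1): no bracket -> illegal
(3,5): flips 2 -> legal
(4,3): no bracket -> illegal
(4,4): no bracket -> illegal
(4,5): flips 2 -> legal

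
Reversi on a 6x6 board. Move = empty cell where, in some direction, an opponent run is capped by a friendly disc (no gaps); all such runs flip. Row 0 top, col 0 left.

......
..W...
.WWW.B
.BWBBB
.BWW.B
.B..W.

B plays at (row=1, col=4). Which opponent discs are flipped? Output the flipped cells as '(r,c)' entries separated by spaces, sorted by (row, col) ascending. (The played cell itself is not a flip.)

Dir NW: first cell '.' (not opp) -> no flip
Dir N: first cell '.' (not opp) -> no flip
Dir NE: first cell '.' (not opp) -> no flip
Dir W: first cell '.' (not opp) -> no flip
Dir E: first cell '.' (not opp) -> no flip
Dir SW: opp run (2,3) (3,2) capped by B -> flip
Dir S: first cell '.' (not opp) -> no flip
Dir SE: first cell 'B' (not opp) -> no flip

Answer: (2,3) (3,2)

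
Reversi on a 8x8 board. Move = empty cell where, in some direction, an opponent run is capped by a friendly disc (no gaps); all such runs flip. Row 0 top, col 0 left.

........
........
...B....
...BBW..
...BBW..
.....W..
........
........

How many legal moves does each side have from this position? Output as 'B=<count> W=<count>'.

-- B to move --
(2,4): no bracket -> illegal
(2,5): no bracket -> illegal
(2,6): flips 1 -> legal
(3,6): flips 1 -> legal
(4,6): flips 1 -> legal
(5,4): no bracket -> illegal
(5,6): flips 1 -> legal
(6,4): no bracket -> illegal
(6,5): no bracket -> illegal
(6,6): flips 1 -> legal
B mobility = 5
-- W to move --
(1,2): flips 2 -> legal
(1,3): no bracket -> illegal
(1,4): no bracket -> illegal
(2,2): flips 2 -> legal
(2,4): no bracket -> illegal
(2,5): no bracket -> illegal
(3,2): flips 2 -> legal
(4,2): flips 2 -> legal
(5,2): no bracket -> illegal
(5,3): flips 1 -> legal
(5,4): no bracket -> illegal
W mobility = 5

Answer: B=5 W=5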